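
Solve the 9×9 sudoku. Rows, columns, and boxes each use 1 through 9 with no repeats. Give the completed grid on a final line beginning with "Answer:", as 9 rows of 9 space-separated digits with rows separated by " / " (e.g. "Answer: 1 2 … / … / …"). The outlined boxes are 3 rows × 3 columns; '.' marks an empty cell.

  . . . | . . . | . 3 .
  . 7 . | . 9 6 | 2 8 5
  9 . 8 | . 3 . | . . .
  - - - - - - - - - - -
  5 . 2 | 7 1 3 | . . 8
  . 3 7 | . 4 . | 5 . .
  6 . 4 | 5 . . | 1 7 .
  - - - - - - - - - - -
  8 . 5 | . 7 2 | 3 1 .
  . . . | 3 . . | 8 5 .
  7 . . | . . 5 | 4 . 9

Step 1. [r5c4∈{2,6,8,9}] across box 5, 6 lands solely at r5c4, so r5c4=6.
Step 2. [r7c9∈{6}] nothing but 6 survives at r7c9 ⇒ r7c9=6.
Step 3. [r3c2∈{1,2,4,5,6}] 5 has one home in row 3: r3c2, so r3c2=5.
Step 4. [r4c2∈{9}] r4c2 has the single candidate 9, so r4c2=9.
Step 5. [r7c2∈{4}] r7c2 has the single candidate 4, so r7c2=4.
Step 6. [r8c6∈{1,4,9}] 4 has one home in row 8: r8c6 ⇒ r8c6=4.
Step 7. [r9c4∈{1,8}] r9c4 is the only open cell in box 8 admitting 1 ⇒ r9c4=1.
Step 8. [r5c6∈{8,9}] row 5 places 8 nowhere but r5c6 ⇒ r5c6=8.
Step 9. [r3c4∈{2,4}] row 3 places 2 nowhere but r3c4 ⇒ r3c4=2.
Step 10. [r2c1∈{1,3,4}] in col 1, 3 fits only at r2c1, so r2c1=3.
Step 11. [r2c3∈{1}] r2c3's peers cover all but 1, so r2c3=1.
Step 12. [r1c3∈{6}] r1c3 has the single candidate 6 ⇒ r1c3=6.
Step 13. [r5c9∈{2}] r5c9's peers cover all but 2, so r5c9=2.
Step 14. [r8c2∈{1,2,6}] col 2 places 1 nowhere but r8c2. So r8c2=1.
Step 15. [r1c1∈{2,4}] col 1 places 4 nowhere but r1c1. So r1c1=4.
Step 16. [r3c9∈{1,4,7}] in col 9, 4 fits only at r3c9, so r3c9=4.
Step 17. [r3c6∈{1,7}] across row 3, 1 lands solely at r3c6, so r3c6=1.
Step 18. [r3c7∈{6,7}] in row 3, 7 fits only at r3c7. So r3c7=7.
Step 19. [r9c5∈{6,8}] across row 9, 8 lands solely at r9c5, so r9c5=8.
Step 20. [r4c7∈{6}] r4c7 is down to just 6, so r4c7=6.
Step 21. [r9c2∈{2,6}] across row 9, 6 lands solely at r9c2, so r9c2=6.
Step 22. [r1c9∈{1}] r1c9 is down to just 1. So r1c9=1.
Step 23. [r1c2∈{2}] r1c2's peers cover all but 2. So r1c2=2.
Step 24. [r6c6∈{9}] r6c6 is down to just 9 ⇒ r6c6=9.
Step 25. [r8c5∈{6}] nothing but 6 survives at r8c5, so r8c5=6.
Step 26. [r5c8∈{9}] only 9 remains possible at r5c8. So r5c8=9.
Step 27. [r8c1∈{2}] r8c1's peers cover all but 2, so r8c1=2.
Step 28. [r6c2∈{8}] r6c2 has the single candidate 8, so r6c2=8.
Step 29. [r7c4∈{9}] r7c4 has the single candidate 9. So r7c4=9.
Step 30. [r1c7∈{9}] only 9 remains possible at r1c7, so r1c7=9.
Step 31. [r9c3∈{3}] r9c3 is down to just 3. So r9c3=3.
Step 32. [r2c4∈{4}] r2c4's peers cover all but 4. So r2c4=4.
Step 33. [r8c3∈{9}] r8c3 is down to just 9 ⇒ r8c3=9.
Step 34. [r1c5∈{5}] r1c5 is down to just 5 ⇒ r1c5=5.
Step 35. [r1c6∈{7}] nothing but 7 survives at r1c6. So r1c6=7.
Step 36. [r6c5∈{2}] r6c5 has the single candidate 2, so r6c5=2.
Step 37. [r4c8∈{4}] r4c8 is down to just 4 ⇒ r4c8=4.
Step 38. [r5c1∈{1}] only 1 remains possible at r5c1, so r5c1=1.
Step 39. [r8c9∈{7}] nothing but 7 survives at r8c9, so r8c9=7.
Step 40. [r6c9∈{3}] r6c9 is down to just 3, so r6c9=3.
Step 41. [r1c4∈{8}] r1c4's peers cover all but 8 ⇒ r1c4=8.
Step 42. [r3c8∈{6}] r3c8's peers cover all but 6, so r3c8=6.
Step 43. [r9c8∈{2}] r9c8 has the single candidate 2, so r9c8=2.

Answer: 4 2 6 8 5 7 9 3 1 / 3 7 1 4 9 6 2 8 5 / 9 5 8 2 3 1 7 6 4 / 5 9 2 7 1 3 6 4 8 / 1 3 7 6 4 8 5 9 2 / 6 8 4 5 2 9 1 7 3 / 8 4 5 9 7 2 3 1 6 / 2 1 9 3 6 4 8 5 7 / 7 6 3 1 8 5 4 2 9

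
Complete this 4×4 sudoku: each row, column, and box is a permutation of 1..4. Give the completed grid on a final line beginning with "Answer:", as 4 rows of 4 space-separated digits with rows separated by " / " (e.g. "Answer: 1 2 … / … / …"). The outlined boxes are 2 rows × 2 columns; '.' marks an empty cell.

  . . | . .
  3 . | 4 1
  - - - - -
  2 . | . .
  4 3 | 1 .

Step 1. [r1c3∈{2,3}] col 3 places 2 nowhere but r1c3 ⇒ r1c3=2.
Step 2. [r3c3∈{3}] r3c3 is down to just 3, so r3c3=3.
Step 3. [r1c1∈{1}] only 1 remains possible at r1c1. So r1c1=1.
Step 4. [r3c2∈{1}] r3c2 has the single candidate 1. So r3c2=1.
Step 5. [r1c4∈{3}] r1c4 has the single candidate 3 ⇒ r1c4=3.
Step 6. [r3c4∈{4}] nothing but 4 survives at r3c4 ⇒ r3c4=4.
Step 7. [r4c4∈{2}] r4c4 is down to just 2. So r4c4=2.
Step 8. [r1c2∈{4}] r1c2's peers cover all but 4. So r1c2=4.
Step 9. [r2c2∈{2}] only 2 remains possible at r2c2. So r2c2=2.

Answer: 1 4 2 3 / 3 2 4 1 / 2 1 3 4 / 4 3 1 2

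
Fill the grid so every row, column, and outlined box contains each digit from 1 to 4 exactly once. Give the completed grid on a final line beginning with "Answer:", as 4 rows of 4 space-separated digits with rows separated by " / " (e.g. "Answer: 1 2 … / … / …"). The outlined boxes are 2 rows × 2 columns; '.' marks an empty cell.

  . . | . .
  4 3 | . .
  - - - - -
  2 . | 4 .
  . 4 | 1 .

Step 1. [r1c2∈{1,2}] col 2 places 2 nowhere but r1c2, so r1c2=2.
Step 2. [r2c4∈{1,2}] across row 2, 1 lands solely at r2c4 ⇒ r2c4=1.
Step 3. [r3c4∈{3}] only 3 remains possible at r3c4. So r3c4=3.
Step 4. [r1c1∈{1}] r1c1 is down to just 1 ⇒ r1c1=1.
Step 5. [r3c2∈{1}] r3c2's peers cover all but 1, so r3c2=1.
Step 6. [r4c1∈{3}] r4c1 is down to just 3. So r4c1=3.
Step 7. [r2c3∈{2}] r2c3's peers cover all but 2. So r2c3=2.
Step 8. [r1c4∈{4}] r1c4 has the single candidate 4. So r1c4=4.
Step 9. [r4c4∈{2}] nothing but 2 survives at r4c4, so r4c4=2.
Step 10. [r1c3∈{3}] r1c3's peers cover all but 3. So r1c3=3.

Answer: 1 2 3 4 / 4 3 2 1 / 2 1 4 3 / 3 4 1 2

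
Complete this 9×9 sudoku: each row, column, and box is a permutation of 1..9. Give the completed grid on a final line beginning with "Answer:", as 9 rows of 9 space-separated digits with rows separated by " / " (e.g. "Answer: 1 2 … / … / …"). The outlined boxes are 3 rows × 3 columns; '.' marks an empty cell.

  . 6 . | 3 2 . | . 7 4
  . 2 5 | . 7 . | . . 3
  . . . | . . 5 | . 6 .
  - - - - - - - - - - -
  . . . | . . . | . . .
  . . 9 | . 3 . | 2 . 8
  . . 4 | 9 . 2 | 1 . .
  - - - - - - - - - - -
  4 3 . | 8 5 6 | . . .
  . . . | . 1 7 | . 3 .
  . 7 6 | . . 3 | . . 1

Step 1. [r6c8∈{5}] r6c8's peers cover all but 5. So r6c8=5.
Step 2. [r8c9∈{2,5,6,9}] 5 has one home in col 9: r8c9 ⇒ r8c9=5.
Step 3. [r6c2∈{8}] r6c2 has the single candidate 8 ⇒ r6c2=8.
Step 4. [r4c7∈{3,4,6,7,9}] col 7 places 3 nowhere but r4c7, so r4c7=3.
Step 5. [r2c8∈{1,8,9}] col 8 places 1 nowhere but r2c8 ⇒ r2c8=1.
Step 6. [r9c8∈{2,4,8,9}] col 8 places 8 nowhere but r9c8 ⇒ r9c8=8.
Step 7. [r6c5∈{6}] r6c5 is down to just 6, so r6c5=6.
Step 8. [r7c3∈{1,2}] in row 7, 1 fits only at r7c3, so r7c3=1.
Step 9. [r1c3∈{8}] nothing but 8 survives at r1c3, so r1c3=8.
Step 10. [r2c1∈{9}] r2c1 has the single candidate 9 ⇒ r2c1=9.
Step 11. [r1c1∈{1}] r1c1 has the single candidate 1. So r1c1=1.
Step 12. [r8c3∈{2}] r8c3 is down to just 2 ⇒ r8c3=2.
Step 13. [r8c4∈{4}] r8c4 is down to just 4. So r8c4=4.
Step 14. [r4c3∈{7}] r4c3 is down to just 7. So r4c3=7.
Step 15. [r2c6∈{4,8}] in row 2, 4 fits only at r2c6, so r2c6=4.
Step 16. [r5c6∈{1}] r5c6 is down to just 1. So r5c6=1.
Step 17. [r5c2∈{5}] r5c2's peers cover all but 5. So r5c2=5.
Step 18. [r3c5∈{8,9}] 8 has one home in box 2: r3c5, so r3c5=8.
Step 19. [r3c7∈{9}] r3c7's peers cover all but 9, so r3c7=9.
Step 20. [r7c8∈{2,9}] in col 8, 2 fits only at r7c8. So r7c8=2.
Step 21. [r7c9∈{7,9}] row 7 places 9 nowhere but r7c9, so r7c9=9.
Step 22. [r5c8∈{4}] only 4 remains possible at r5c8 ⇒ r5c8=4.
Step 23. [r5c1∈{6}] r5c1's peers cover all but 6. So r5c1=6.
Step 24. [r3c3∈{3}] r3c3 is down to just 3, so r3c3=3.
Step 25. [r8c1∈{8}] only 8 remains possible at r8c1 ⇒ r8c1=8.
Step 26. [r2c7∈{8}] r2c7 has the single candidate 8, so r2c7=8.
Step 27. [r3c2∈{4}] r3c2's peers cover all but 4, so r3c2=4.
Step 28. [r8c2∈{9}] r8c2's peers cover all but 9, so r8c2=9.
Step 29. [r4c6∈{8}] r4c6 is down to just 8. So r4c6=8.
Step 30. [r6c9∈{7}] only 7 remains possible at r6c9 ⇒ r6c9=7.
Step 31. [r3c1∈{7}] only 7 remains possible at r3c1, so r3c1=7.
Step 32. [r9c5∈{9}] nothing but 9 survives at r9c5, so r9c5=9.
Step 33. [r8c7∈{6}] r8c7 is down to just 6 ⇒ r8c7=6.
Step 34. [r4c1∈{2}] r4c1 has the single candidate 2 ⇒ r4c1=2.
Step 35. [r3c9∈{2}] r3c9's peers cover all but 2. So r3c9=2.
Step 36. [r4c9∈{6}] r4c9 is down to just 6, so r4c9=6.
Step 37. [r3c4∈{1}] r3c4 is down to just 1, so r3c4=1.
Step 38. [r4c8∈{9}] r4c8's peers cover all but 9. So r4c8=9.
Step 39. [r9c4∈{2}] only 2 remains possible at r9c4, so r9c4=2.
Step 40. [r5c4∈{7}] only 7 remains possible at r5c4. So r5c4=7.
Step 41. [r9c7∈{4}] r9c7 is down to just 4 ⇒ r9c7=4.
Step 42. [r6c1∈{3}] only 3 remains possible at r6c1, so r6c1=3.
Step 43. [r1c6∈{9}] r1c6 has the single candidate 9. So r1c6=9.
Step 44. [r4c2∈{1}] r4c2 has the single candidate 1 ⇒ r4c2=1.
Step 45. [r4c5∈{4}] r4c5's peers cover all but 4. So r4c5=4.
Step 46. [r7c7∈{7}] nothing but 7 survives at r7c7, so r7c7=7.
Step 47. [r9c1∈{5}] r9c1 is down to just 5 ⇒ r9c1=5.
Step 48. [r1c7∈{5}] only 5 remains possible at r1c7, so r1c7=5.
Step 49. [r4c4∈{5}] r4c4 is down to just 5. So r4c4=5.
Step 50. [r2c4∈{6}] nothing but 6 survives at r2c4 ⇒ r2c4=6.

Answer: 1 6 8 3 2 9 5 7 4 / 9 2 5 6 7 4 8 1 3 / 7 4 3 1 8 5 9 6 2 / 2 1 7 5 4 8 3 9 6 / 6 5 9 7 3 1 2 4 8 / 3 8 4 9 6 2 1 5 7 / 4 3 1 8 5 6 7 2 9 / 8 9 2 4 1 7 6 3 5 / 5 7 6 2 9 3 4 8 1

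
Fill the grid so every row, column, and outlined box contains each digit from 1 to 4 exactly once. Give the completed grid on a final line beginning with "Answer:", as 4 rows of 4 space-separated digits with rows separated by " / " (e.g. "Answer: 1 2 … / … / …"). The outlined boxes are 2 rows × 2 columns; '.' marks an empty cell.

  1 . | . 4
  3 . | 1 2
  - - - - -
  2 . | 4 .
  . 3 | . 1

Step 1. [r1c2∈{2}] r1c2 is down to just 2. So r1c2=2.
Step 2. [r4c1∈{4}] nothing but 4 survives at r4c1 ⇒ r4c1=4.
Step 3. [r3c4∈{3}] nothing but 3 survives at r3c4. So r3c4=3.
Step 4. [r3c2∈{1}] only 1 remains possible at r3c2. So r3c2=1.
Step 5. [r2c2∈{4}] r2c2 has the single candidate 4, so r2c2=4.
Step 6. [r4c3∈{2}] r4c3's peers cover all but 2 ⇒ r4c3=2.
Step 7. [r1c3∈{3}] r1c3 has the single candidate 3. So r1c3=3.

Answer: 1 2 3 4 / 3 4 1 2 / 2 1 4 3 / 4 3 2 1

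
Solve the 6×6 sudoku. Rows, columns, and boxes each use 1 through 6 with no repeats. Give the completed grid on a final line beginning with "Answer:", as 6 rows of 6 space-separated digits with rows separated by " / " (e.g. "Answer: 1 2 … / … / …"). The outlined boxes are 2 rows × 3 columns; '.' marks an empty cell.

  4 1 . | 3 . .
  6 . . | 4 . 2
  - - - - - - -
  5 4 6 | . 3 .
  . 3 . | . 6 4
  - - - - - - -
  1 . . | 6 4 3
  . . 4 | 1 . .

Step 1. [r2c2∈{5}] r2c2 is down to just 5 ⇒ r2c2=5.
Step 2. [r4c1∈{2}] r4c1's peers cover all but 2, so r4c1=2.
Step 3. [r6c6∈{5}] r6c6 is down to just 5. So r6c6=5.
Step 4. [r5c2∈{2}] r5c2 has the single candidate 2 ⇒ r5c2=2.
Step 5. [r6c1∈{3}] only 3 remains possible at r6c1 ⇒ r6c1=3.
Step 6. [r1c6∈{6}] r1c6's peers cover all but 6, so r1c6=6.
Step 7. [r1c5∈{5}] only 5 remains possible at r1c5. So r1c5=5.
Step 8. [r6c2∈{6}] r6c2's peers cover all but 6, so r6c2=6.
Step 9. [r5c3∈{5}] only 5 remains possible at r5c3 ⇒ r5c3=5.
Step 10. [r2c5∈{1}] only 1 remains possible at r2c5 ⇒ r2c5=1.
Step 11. [r6c5∈{2}] r6c5 is down to just 2, so r6c5=2.
Step 12. [r1c3∈{2}] only 2 remains possible at r1c3. So r1c3=2.
Step 13. [r3c6∈{1}] r3c6's peers cover all but 1. So r3c6=1.
Step 14. [r4c3∈{1}] nothing but 1 survives at r4c3 ⇒ r4c3=1.
Step 15. [r2c3∈{3}] nothing but 3 survives at r2c3, so r2c3=3.
Step 16. [r3c4∈{2}] r3c4 is down to just 2 ⇒ r3c4=2.
Step 17. [r4c4∈{5}] r4c4 has the single candidate 5 ⇒ r4c4=5.

Answer: 4 1 2 3 5 6 / 6 5 3 4 1 2 / 5 4 6 2 3 1 / 2 3 1 5 6 4 / 1 2 5 6 4 3 / 3 6 4 1 2 5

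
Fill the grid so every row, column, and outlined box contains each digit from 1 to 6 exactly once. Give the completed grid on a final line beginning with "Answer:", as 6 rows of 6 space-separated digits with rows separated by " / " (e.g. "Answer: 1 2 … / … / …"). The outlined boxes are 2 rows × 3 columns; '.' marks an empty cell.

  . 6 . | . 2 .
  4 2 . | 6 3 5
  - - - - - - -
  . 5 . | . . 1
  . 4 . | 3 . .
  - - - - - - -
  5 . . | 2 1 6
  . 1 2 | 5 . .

Step 1. [r3c1∈{2,3,6}] r3c1 is the only open cell in row 3 admitting 2, so r3c1=2.
Step 2. [r3c3∈{3,6}] r3c3 is the only open cell in row 3 admitting 3, so r3c3=3.
Step 3. [r1c4∈{1,4}] 1 has one home in col 4: r1c4. So r1c4=1.
Step 4. [r4c3∈{1,6}] col 3 places 6 nowhere but r4c3. So r4c3=6.
Step 5. [r6c5∈{4}] r6c5 is down to just 4. So r6c5=4.
Step 6. [r1c1∈{3}] r1c1's peers cover all but 3 ⇒ r1c1=3.
Step 7. [r1c3∈{5}] only 5 remains possible at r1c3, so r1c3=5.
Step 8. [r1c6∈{4}] only 4 remains possible at r1c6. So r1c6=4.
Step 9. [r4c5∈{5}] only 5 remains possible at r4c5. So r4c5=5.
Step 10. [r6c1∈{6}] r6c1 is down to just 6, so r6c1=6.
Step 11. [r5c3∈{4}] r5c3 has the single candidate 4 ⇒ r5c3=4.
Step 12. [r5c2∈{3}] only 3 remains possible at r5c2, so r5c2=3.
Step 13. [r4c6∈{2}] only 2 remains possible at r4c6. So r4c6=2.
Step 14. [r2c3∈{1}] nothing but 1 survives at r2c3, so r2c3=1.
Step 15. [r3c4∈{4}] only 4 remains possible at r3c4. So r3c4=4.
Step 16. [r6c6∈{3}] nothing but 3 survives at r6c6 ⇒ r6c6=3.
Step 17. [r4c1∈{1}] r4c1 is down to just 1 ⇒ r4c1=1.
Step 18. [r3c5∈{6}] r3c5's peers cover all but 6 ⇒ r3c5=6.

Answer: 3 6 5 1 2 4 / 4 2 1 6 3 5 / 2 5 3 4 6 1 / 1 4 6 3 5 2 / 5 3 4 2 1 6 / 6 1 2 5 4 3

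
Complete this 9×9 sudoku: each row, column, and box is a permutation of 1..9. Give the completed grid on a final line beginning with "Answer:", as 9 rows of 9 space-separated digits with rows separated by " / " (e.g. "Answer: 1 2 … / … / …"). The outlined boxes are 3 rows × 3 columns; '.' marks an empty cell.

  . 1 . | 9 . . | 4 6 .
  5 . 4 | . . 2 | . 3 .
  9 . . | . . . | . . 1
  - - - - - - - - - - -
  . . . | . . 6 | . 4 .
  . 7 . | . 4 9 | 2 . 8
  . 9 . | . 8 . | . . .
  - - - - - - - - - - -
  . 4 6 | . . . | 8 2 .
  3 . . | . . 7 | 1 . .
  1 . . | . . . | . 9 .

Step 1. [r8c8∈{5}] r8c8 has the single candidate 5 ⇒ r8c8=5.
Step 2. [r3c8∈{7,8}] across col 8, 8 lands solely at r3c8 ⇒ r3c8=8.
Step 3. [r6c8∈{1,7}] col 8 places 7 nowhere but r6c8 ⇒ r6c8=7.
Step 4. [r1c9∈{2,5,7}] across col 9, 2 lands solely at r1c9, so r1c9=2.
Step 5. [r3c7∈{5,7}] r3c7 is the only open cell in box 3 admitting 5 ⇒ r3c7=5.
Step 6. [r7c5∈{1,3,5,9}] across row 7, 9 lands solely at r7c5 ⇒ r7c5=9.
Step 7. [r7c1∈{7}] r7c1 is down to just 7 ⇒ r7c1=7.
Step 8. [r7c9∈{3}] r7c9's peers cover all but 3. So r7c9=3.
Step 9. [r1c1∈{8}] r1c1 is down to just 8. So r1c1=8.
Step 10. [r9c6∈{3,4,5,8}] r9c6 is the only open cell in col 6 admitting 8. So r9c6=8.
Step 11. [r4c1∈{2}] r4c1 has the single candidate 2. So r4c1=2.
Step 12. [r6c4∈{1,2,3,5}] row 6 places 2 nowhere but r6c4 ⇒ r6c4=2.
Step 13. [r2c4∈{1,6,7,8}] row 2 places 8 nowhere but r2c4, so r2c4=8.
Step 14. [r2c5∈{1,6,7}] 1 has one home in row 2: r2c5 ⇒ r2c5=1.
Step 15. [r5c8∈{1}] only 1 remains possible at r5c8 ⇒ r5c8=1.
Step 16. [r3c6∈{3,4}] col 6 places 4 nowhere but r3c6, so r3c6=4.
Step 17. [r8c3∈{2,8,9}] across row 8, 9 lands solely at r8c3. So r8c3=9.
Step 18. [r4c3∈{1,3,5,8}] across col 3, 8 lands solely at r4c3. So r4c3=8.
Step 19. [r4c4∈{1,3,5,7}] across row 4, 1 lands solely at r4c4 ⇒ r4c4=1.
Step 20. [r3c4∈{3,6,7}] in col 4, 7 fits only at r3c4. So r3c4=7.
Step 21. [r7c4∈{5}] r7c4's peers cover all but 5, so r7c4=5.
Step 22. [r5c3∈{3,5}] row 5 places 5 nowhere but r5c3, so r5c3=5.
Step 23. [r3c5∈{3,6}] 6 has one home in box 2: r3c5 ⇒ r3c5=6.
Step 24. [r9c3∈{2}] r9c3 has the single candidate 2 ⇒ r9c3=2.
Step 25. [r4c2∈{3}] nothing but 3 survives at r4c2 ⇒ r4c2=3.
Step 26. [r9c5∈{3}] only 3 remains possible at r9c5. So r9c5=3.
Step 27. [r1c6∈{3,5}] box 2 places 3 nowhere but r1c6, so r1c6=3.
Step 28. [r6c6∈{5}] r6c6 is down to just 5 ⇒ r6c6=5.
Step 29. [r6c9∈{6}] r6c9 is down to just 6, so r6c9=6.
Step 30. [r4c7∈{9}] r4c7 is down to just 9, so r4c7=9.
Step 31. [r9c7∈{6,7}] col 7 places 6 nowhere but r9c7 ⇒ r9c7=6.
Step 32. [r9c4∈{4}] r9c4 has the single candidate 4. So r9c4=4.
Step 33. [r9c9∈{7}] only 7 remains possible at r9c9 ⇒ r9c9=7.
Step 34. [r2c7∈{7}] only 7 remains possible at r2c7. So r2c7=7.
Step 35. [r1c5∈{5}] only 5 remains possible at r1c5. So r1c5=5.
Step 36. [r3c3∈{3}] nothing but 3 survives at r3c3. So r3c3=3.
Step 37. [r9c2∈{5}] nothing but 5 survives at r9c2. So r9c2=5.
Step 38. [r1c3∈{7}] r1c3 is down to just 7 ⇒ r1c3=7.
Step 39. [r7c6∈{1}] r7c6 is down to just 1, so r7c6=1.
Step 40. [r2c2∈{6}] nothing but 6 survives at r2c2 ⇒ r2c2=6.
Step 41. [r2c9∈{9}] r2c9's peers cover all but 9. So r2c9=9.
Step 42. [r6c1∈{4}] r6c1 has the single candidate 4 ⇒ r6c1=4.
Step 43. [r5c4∈{3}] nothing but 3 survives at r5c4 ⇒ r5c4=3.
Step 44. [r5c1∈{6}] only 6 remains possible at r5c1. So r5c1=6.
Step 45. [r8c4∈{6}] only 6 remains possible at r8c4. So r8c4=6.
Step 46. [r6c7∈{3}] r6c7 has the single candidate 3. So r6c7=3.
Step 47. [r8c5∈{2}] r8c5 is down to just 2 ⇒ r8c5=2.
Step 48. [r8c2∈{8}] only 8 remains possible at r8c2. So r8c2=8.
Step 49. [r6c3∈{1}] only 1 remains possible at r6c3. So r6c3=1.
Step 50. [r4c9∈{5}] r4c9 has the single candidate 5 ⇒ r4c9=5.
Step 51. [r8c9∈{4}] nothing but 4 survives at r8c9 ⇒ r8c9=4.
Step 52. [r4c5∈{7}] nothing but 7 survives at r4c5, so r4c5=7.
Step 53. [r3c2∈{2}] r3c2 is down to just 2, so r3c2=2.

Answer: 8 1 7 9 5 3 4 6 2 / 5 6 4 8 1 2 7 3 9 / 9 2 3 7 6 4 5 8 1 / 2 3 8 1 7 6 9 4 5 / 6 7 5 3 4 9 2 1 8 / 4 9 1 2 8 5 3 7 6 / 7 4 6 5 9 1 8 2 3 / 3 8 9 6 2 7 1 5 4 / 1 5 2 4 3 8 6 9 7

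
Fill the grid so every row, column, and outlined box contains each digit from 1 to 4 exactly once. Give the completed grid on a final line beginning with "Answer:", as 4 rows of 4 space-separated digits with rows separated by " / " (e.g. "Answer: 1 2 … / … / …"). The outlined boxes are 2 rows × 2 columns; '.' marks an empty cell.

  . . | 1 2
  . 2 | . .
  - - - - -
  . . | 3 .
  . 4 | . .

Step 1. [r2c1∈{1,3,4}] 1 has one home in row 2: r2c1 ⇒ r2c1=1.
Step 2. [r3c4∈{1,4}] row 3 places 4 nowhere but r3c4. So r3c4=4.
Step 3. [r4c1∈{2,3}] r4c1 is the only open cell in row 4 admitting 3. So r4c1=3.
Step 4. [r4c4∈{1}] nothing but 1 survives at r4c4 ⇒ r4c4=1.
Step 5. [r2c3∈{4}] nothing but 4 survives at r2c3, so r2c3=4.
Step 6. [r1c2∈{3}] r1c2's peers cover all but 3. So r1c2=3.
Step 7. [r1c1∈{4}] only 4 remains possible at r1c1. So r1c1=4.
Step 8. [r3c1∈{2}] r3c1 has the single candidate 2. So r3c1=2.
Step 9. [r4c3∈{2}] r4c3 has the single candidate 2. So r4c3=2.
Step 10. [r3c2∈{1}] only 1 remains possible at r3c2. So r3c2=1.
Step 11. [r2c4∈{3}] r2c4 has the single candidate 3. So r2c4=3.

Answer: 4 3 1 2 / 1 2 4 3 / 2 1 3 4 / 3 4 2 1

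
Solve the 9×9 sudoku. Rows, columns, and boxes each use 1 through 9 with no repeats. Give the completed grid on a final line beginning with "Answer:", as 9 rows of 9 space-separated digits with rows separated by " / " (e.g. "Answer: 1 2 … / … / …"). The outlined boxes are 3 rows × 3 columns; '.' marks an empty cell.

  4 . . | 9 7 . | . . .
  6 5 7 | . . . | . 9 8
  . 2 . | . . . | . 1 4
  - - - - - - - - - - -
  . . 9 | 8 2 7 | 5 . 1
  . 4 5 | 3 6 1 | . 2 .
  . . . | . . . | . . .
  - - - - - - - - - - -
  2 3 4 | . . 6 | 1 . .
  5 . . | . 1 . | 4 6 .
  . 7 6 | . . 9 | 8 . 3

Step 1. [r6c8∈{3,4,7,8}] r6c8 is the only open cell in col 8 admitting 8 ⇒ r6c8=8.
Step 2. [r8c6∈{2,3,8}] in row 8, 3 fits only at r8c6, so r8c6=3.
Step 3. [r9c8∈{5}] r9c8 has the single candidate 5. So r9c8=5.
Step 4. [r1c8∈{3}] r1c8 has the single candidate 3, so r1c8=3.
Step 5. [r6c7∈{3,6,7,9}] r6c7 is the only open cell in col 7 admitting 3, so r6c7=3.
Step 6. [r2c7∈{2}] r2c7 has the single candidate 2 ⇒ r2c7=2.
Step 7. [r7c9∈{7,9}] across row 7, 9 lands solely at r7c9. So r7c9=9.
Step 8. [r5c9∈{7}] r5c9's peers cover all but 7, so r5c9=7.
Step 9. [r3c3∈{3,8}] in col 3, 3 fits only at r3c3. So r3c3=3.
Step 10. [r2c6∈{4}] r2c6's peers cover all but 4. So r2c6=4.
Step 11. [r6c6∈{5}] r6c6 is down to just 5 ⇒ r6c6=5.
Step 12. [r3c6∈{8}] nothing but 8 survives at r3c6 ⇒ r3c6=8.
Step 13. [r3c4∈{5,6}] col 4 places 6 nowhere but r3c4 ⇒ r3c4=6.
Step 14. [r6c4∈{4}] r6c4 is down to just 4. So r6c4=4.
Step 15. [r6c9∈{6}] r6c9 has the single candidate 6 ⇒ r6c9=6.
Step 16. [r6c2∈{1}] r6c2 is down to just 1. So r6c2=1.
Step 17. [r1c2∈{8}] nothing but 8 survives at r1c2 ⇒ r1c2=8.
Step 18. [r7c4∈{5,7}] across col 4, 5 lands solely at r7c4. So r7c4=5.
Step 19. [r9c4∈{2}] only 2 remains possible at r9c4. So r9c4=2.
Step 20. [r1c7∈{6}] r1c7 is down to just 6, so r1c7=6.
Step 21. [r1c6∈{2}] r1c6 is down to just 2. So r1c6=2.
Step 22. [r1c3∈{1}] r1c3 is down to just 1, so r1c3=1.
Step 23. [r9c5∈{4}] r9c5 has the single candidate 4 ⇒ r9c5=4.
Step 24. [r3c7∈{7}] r3c7's peers cover all but 7, so r3c7=7.
Step 25. [r4c8∈{4}] nothing but 4 survives at r4c8. So r4c8=4.
Step 26. [r6c1∈{7}] only 7 remains possible at r6c1. So r6c1=7.
Step 27. [r5c7∈{9}] r5c7 is down to just 9. So r5c7=9.
Step 28. [r2c5∈{3}] r2c5 is down to just 3 ⇒ r2c5=3.
Step 29. [r9c1∈{1}] r9c1 has the single candidate 1. So r9c1=1.
Step 30. [r3c5∈{5}] r3c5 is down to just 5 ⇒ r3c5=5.
Step 31. [r4c2∈{6}] r4c2 is down to just 6. So r4c2=6.
Step 32. [r8c2∈{9}] only 9 remains possible at r8c2 ⇒ r8c2=9.
Step 33. [r7c5∈{8}] r7c5's peers cover all but 8, so r7c5=8.
Step 34. [r5c1∈{8}] r5c1's peers cover all but 8, so r5c1=8.
Step 35. [r6c5∈{9}] nothing but 9 survives at r6c5. So r6c5=9.
Step 36. [r1c9∈{5}] only 5 remains possible at r1c9, so r1c9=5.
Step 37. [r7c8∈{7}] nothing but 7 survives at r7c8 ⇒ r7c8=7.
Step 38. [r2c4∈{1}] only 1 remains possible at r2c4, so r2c4=1.
Step 39. [r8c3∈{8}] r8c3 has the single candidate 8, so r8c3=8.
Step 40. [r6c3∈{2}] r6c3 has the single candidate 2. So r6c3=2.
Step 41. [r4c1∈{3}] r4c1 is down to just 3 ⇒ r4c1=3.
Step 42. [r8c4∈{7}] r8c4's peers cover all but 7, so r8c4=7.
Step 43. [r8c9∈{2}] r8c9's peers cover all but 2, so r8c9=2.
Step 44. [r3c1∈{9}] only 9 remains possible at r3c1 ⇒ r3c1=9.

Answer: 4 8 1 9 7 2 6 3 5 / 6 5 7 1 3 4 2 9 8 / 9 2 3 6 5 8 7 1 4 / 3 6 9 8 2 7 5 4 1 / 8 4 5 3 6 1 9 2 7 / 7 1 2 4 9 5 3 8 6 / 2 3 4 5 8 6 1 7 9 / 5 9 8 7 1 3 4 6 2 / 1 7 6 2 4 9 8 5 3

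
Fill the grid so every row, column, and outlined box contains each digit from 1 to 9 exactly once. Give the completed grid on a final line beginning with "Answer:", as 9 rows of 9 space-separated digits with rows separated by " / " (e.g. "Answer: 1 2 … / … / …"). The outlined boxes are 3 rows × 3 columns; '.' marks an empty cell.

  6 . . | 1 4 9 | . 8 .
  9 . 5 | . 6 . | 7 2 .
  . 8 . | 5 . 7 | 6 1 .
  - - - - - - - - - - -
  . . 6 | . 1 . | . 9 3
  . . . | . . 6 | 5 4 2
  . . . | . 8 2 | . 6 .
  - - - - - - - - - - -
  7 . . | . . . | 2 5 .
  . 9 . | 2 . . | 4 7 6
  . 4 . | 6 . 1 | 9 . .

Step 1. [r6c7∈{1}] r6c7's peers cover all but 1, so r6c7=1.
Step 2. [r4c6∈{4,5}] across box 5, 5 lands solely at r4c6, so r4c6=5.
Step 3. [r7c9∈{1,8}] across col 9, 1 lands solely at r7c9, so r7c9=1.
Step 4. [r7c6∈{3,4,8}] in col 6, 4 fits only at r7c6. So r7c6=4.
Step 5. [r9c5∈{3,5,7}] in row 9, 7 fits only at r9c5, so r9c5=7.
Step 6. [r9c1∈{2,3,5,8}] across row 9, 5 lands solely at r9c1 ⇒ r9c1=5.
Step 7. [r9c3∈{2,3,8}] 2 has one home in row 9: r9c3 ⇒ r9c3=2.
Step 8. [r1c2∈{2,3,7}] in row 1, 2 fits only at r1c2, so r1c2=2.
Step 9. [r4c2∈{7}] r4c2 is down to just 7, so r4c2=7.
Step 10. [r5c4∈{3,7,9}] in row 5, 7 fits only at r5c4, so r5c4=7.
Step 11. [r4c4∈{4}] r4c4 has the single candidate 4. So r4c4=4.
Step 12. [r2c2∈{1,3}] r2c2 is the only open cell in row 2 admitting 1. So r2c2=1.
Step 13. [r5c2∈{3}] nothing but 3 survives at r5c2 ⇒ r5c2=3.
Step 14. [r5c5∈{9}] only 9 remains possible at r5c5. So r5c5=9.
Step 15. [r7c5∈{3}] r7c5's peers cover all but 3 ⇒ r7c5=3.
Step 16. [r7c3∈{8}] r7c3 has the single candidate 8. So r7c3=8.
Step 17. [r5c3∈{1}] r5c3 has the single candidate 1 ⇒ r5c3=1.
Step 18. [r8c3∈{3}] r8c3's peers cover all but 3 ⇒ r8c3=3.
Step 19. [r3c3∈{4}] r3c3's peers cover all but 4. So r3c3=4.
Step 20. [r2c4∈{3,8}] col 4 places 8 nowhere but r2c4 ⇒ r2c4=8.
Step 21. [r4c1∈{2,8}] 2 has one home in row 4: r4c1, so r4c1=2.
Step 22. [r1c3∈{7}] r1c3's peers cover all but 7. So r1c3=7.
Step 23. [r3c5∈{2}] r3c5 has the single candidate 2, so r3c5=2.
Step 24. [r2c9∈{4}] r2c9 is down to just 4. So r2c9=4.
Step 25. [r2c6∈{3}] r2c6 has the single candidate 3. So r2c6=3.
Step 26. [r8c1∈{1}] nothing but 1 survives at r8c1. So r8c1=1.
Step 27. [r7c4∈{9}] r7c4's peers cover all but 9. So r7c4=9.
Step 28. [r6c4∈{3}] r6c4 has the single candidate 3 ⇒ r6c4=3.
Step 29. [r1c7∈{3}] nothing but 3 survives at r1c7. So r1c7=3.
Step 30. [r3c1∈{3}] r3c1 is down to just 3. So r3c1=3.
Step 31. [r5c1∈{8}] r5c1 has the single candidate 8, so r5c1=8.
Step 32. [r4c7∈{8}] only 8 remains possible at r4c7. So r4c7=8.
Step 33. [r1c9∈{5}] r1c9 is down to just 5. So r1c9=5.
Step 34. [r7c2∈{6}] r7c2 has the single candidate 6. So r7c2=6.
Step 35. [r9c9∈{8}] only 8 remains possible at r9c9 ⇒ r9c9=8.
Step 36. [r8c5∈{5}] r8c5 has the single candidate 5. So r8c5=5.
Step 37. [r6c9∈{7}] only 7 remains possible at r6c9. So r6c9=7.
Step 38. [r6c1∈{4}] r6c1's peers cover all but 4 ⇒ r6c1=4.
Step 39. [r3c9∈{9}] r3c9 is down to just 9, so r3c9=9.
Step 40. [r9c8∈{3}] only 3 remains possible at r9c8. So r9c8=3.
Step 41. [r6c3∈{9}] r6c3 is down to just 9, so r6c3=9.
Step 42. [r6c2∈{5}] only 5 remains possible at r6c2, so r6c2=5.
Step 43. [r8c6∈{8}] r8c6's peers cover all but 8. So r8c6=8.

Answer: 6 2 7 1 4 9 3 8 5 / 9 1 5 8 6 3 7 2 4 / 3 8 4 5 2 7 6 1 9 / 2 7 6 4 1 5 8 9 3 / 8 3 1 7 9 6 5 4 2 / 4 5 9 3 8 2 1 6 7 / 7 6 8 9 3 4 2 5 1 / 1 9 3 2 5 8 4 7 6 / 5 4 2 6 7 1 9 3 8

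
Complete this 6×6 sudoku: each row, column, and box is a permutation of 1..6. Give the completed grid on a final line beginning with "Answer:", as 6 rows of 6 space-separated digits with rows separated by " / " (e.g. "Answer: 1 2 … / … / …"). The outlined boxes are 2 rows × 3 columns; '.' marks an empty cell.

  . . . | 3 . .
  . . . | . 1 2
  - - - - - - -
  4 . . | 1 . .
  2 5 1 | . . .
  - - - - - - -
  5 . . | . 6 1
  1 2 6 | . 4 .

Step 1. [r3c3∈{3}] nothing but 3 survives at r3c3 ⇒ r3c3=3.
Step 2. [r1c1∈{6}] r1c1 has the single candidate 6 ⇒ r1c1=6.
Step 3. [r1c5∈{5}] r1c5 is down to just 5, so r1c5=5.
Step 4. [r1c6∈{4}] r1c6's peers cover all but 4. So r1c6=4.
Step 5. [r3c6∈{5,6}] in row 3, 5 fits only at r3c6. So r3c6=5.
Step 6. [r4c6∈{3,6}] 6 has one home in col 6: r4c6. So r4c6=6.
Step 7. [r5c3∈{4}] r5c3's peers cover all but 4, so r5c3=4.
Step 8. [r5c2∈{3}] r5c2 has the single candidate 3. So r5c2=3.
Step 9. [r6c4∈{5}] r6c4 has the single candidate 5, so r6c4=5.
Step 10. [r1c3∈{2}] r1c3's peers cover all but 2, so r1c3=2.
Step 11. [r2c2∈{4}] r2c2 has the single candidate 4 ⇒ r2c2=4.
Step 12. [r4c5∈{3}] r4c5 has the single candidate 3. So r4c5=3.
Step 13. [r3c5∈{2}] nothing but 2 survives at r3c5 ⇒ r3c5=2.
Step 14. [r5c4∈{2}] r5c4 is down to just 2. So r5c4=2.
Step 15. [r3c2∈{6}] r3c2 has the single candidate 6, so r3c2=6.
Step 16. [r6c6∈{3}] r6c6's peers cover all but 3, so r6c6=3.
Step 17. [r1c2∈{1}] only 1 remains possible at r1c2 ⇒ r1c2=1.
Step 18. [r2c3∈{5}] r2c3's peers cover all but 5. So r2c3=5.
Step 19. [r2c1∈{3}] r2c1 has the single candidate 3. So r2c1=3.
Step 20. [r2c4∈{6}] r2c4 is down to just 6, so r2c4=6.
Step 21. [r4c4∈{4}] nothing but 4 survives at r4c4, so r4c4=4.

Answer: 6 1 2 3 5 4 / 3 4 5 6 1 2 / 4 6 3 1 2 5 / 2 5 1 4 3 6 / 5 3 4 2 6 1 / 1 2 6 5 4 3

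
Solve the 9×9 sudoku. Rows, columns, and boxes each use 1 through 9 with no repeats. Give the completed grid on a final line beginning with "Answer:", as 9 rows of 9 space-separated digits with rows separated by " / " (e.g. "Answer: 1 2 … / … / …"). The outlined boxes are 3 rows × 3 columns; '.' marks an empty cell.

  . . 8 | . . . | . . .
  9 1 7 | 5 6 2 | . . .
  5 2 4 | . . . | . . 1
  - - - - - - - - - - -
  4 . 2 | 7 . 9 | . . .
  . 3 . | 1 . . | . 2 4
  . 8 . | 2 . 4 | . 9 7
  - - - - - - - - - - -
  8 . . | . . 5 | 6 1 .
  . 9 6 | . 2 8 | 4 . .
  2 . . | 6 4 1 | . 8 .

Step 1. [r1c1∈{3,6}] box 1 places 3 nowhere but r1c1. So r1c1=3.
Step 2. [r3c6∈{3,7}] col 6 places 3 nowhere but r3c6. So r3c6=3.
Step 3. [r7c5∈{3,7,9}] r7c5 is the only open cell in box 8 admitting 7. So r7c5=7.
Step 4. [r7c4∈{3,9}] box 8 places 9 nowhere but r7c4 ⇒ r7c4=9.
Step 5. [r4c7∈{1,3,5,8}] 1 has one home in row 4: r4c7, so r4c7=1.
Step 6. [r3c8∈{6,7}] r3c8 is the only open cell in row 3 admitting 6. So r3c8=6.
Step 7. [r3c7∈{7,8,9}] row 3 places 7 nowhere but r3c7. So r3c7=7.
Step 8. [r4c9∈{3,5,6,8}] across col 9, 6 lands solely at r4c9 ⇒ r4c9=6.
Step 9. [r4c2∈{5}] only 5 remains possible at r4c2 ⇒ r4c2=5.
Step 10. [r4c8∈{3}] nothing but 3 survives at r4c8. So r4c8=3.
Step 11. [r6c7∈{5}] r6c7 is down to just 5, so r6c7=5.
Step 12. [r6c1∈{1,6}] 6 has one home in row 6: r6c1 ⇒ r6c1=6.
Step 13. [r7c9∈{2,3}] row 7 places 2 nowhere but r7c9, so r7c9=2.
Step 14. [r2c9∈{3,8}] in col 9, 8 fits only at r2c9 ⇒ r2c9=8.
Step 15. [r8c8∈{5,7}] in col 8, 7 fits only at r8c8, so r8c8=7.
Step 16. [r8c9∈{3,5}] r8c9 is the only open cell in row 8 admitting 5 ⇒ r8c9=5.
Step 17. [r9c9∈{3,9}] across col 9, 3 lands solely at r9c9. So r9c9=3.
Step 18. [r3c5∈{8,9}] r3c5 is the only open cell in row 3 admitting 9. So r3c5=9.
Step 19. [r2c8∈{4}] only 4 remains possible at r2c8, so r2c8=4.
Step 20. [r4c5∈{8}] r4c5 is down to just 8 ⇒ r4c5=8.
Step 21. [r1c7∈{2,9}] 2 has one home in row 1: r1c7. So r1c7=2.
Step 22. [r6c3∈{1}] r6c3 has the single candidate 1, so r6c3=1.
Step 23. [r8c4∈{3}] nothing but 3 survives at r8c4. So r8c4=3.
Step 24. [r1c4∈{4}] r1c4 has the single candidate 4 ⇒ r1c4=4.
Step 25. [r1c5∈{1}] r1c5 has the single candidate 1 ⇒ r1c5=1.
Step 26. [r8c1∈{1}] r8c1 is down to just 1. So r8c1=1.
Step 27. [r6c5∈{3}] r6c5 has the single candidate 3, so r6c5=3.
Step 28. [r3c4∈{8}] r3c4 is down to just 8, so r3c4=8.
Step 29. [r9c2∈{7}] only 7 remains possible at r9c2 ⇒ r9c2=7.
Step 30. [r5c1∈{7}] only 7 remains possible at r5c1 ⇒ r5c1=7.
Step 31. [r7c3∈{3}] r7c3 has the single candidate 3, so r7c3=3.
Step 32. [r5c5∈{5}] nothing but 5 survives at r5c5, so r5c5=5.
Step 33. [r7c2∈{4}] only 4 remains possible at r7c2 ⇒ r7c2=4.
Step 34. [r5c7∈{8}] only 8 remains possible at r5c7, so r5c7=8.
Step 35. [r1c9∈{9}] nothing but 9 survives at r1c9, so r1c9=9.
Step 36. [r2c7∈{3}] r2c7 is down to just 3. So r2c7=3.
Step 37. [r5c3∈{9}] r5c3 has the single candidate 9. So r5c3=9.
Step 38. [r1c2∈{6}] r1c2's peers cover all but 6, so r1c2=6.
Step 39. [r5c6∈{6}] r5c6 has the single candidate 6 ⇒ r5c6=6.
Step 40. [r9c3∈{5}] r9c3 has the single candidate 5, so r9c3=5.
Step 41. [r1c6∈{7}] nothing but 7 survives at r1c6 ⇒ r1c6=7.
Step 42. [r9c7∈{9}] only 9 remains possible at r9c7 ⇒ r9c7=9.
Step 43. [r1c8∈{5}] only 5 remains possible at r1c8, so r1c8=5.

Answer: 3 6 8 4 1 7 2 5 9 / 9 1 7 5 6 2 3 4 8 / 5 2 4 8 9 3 7 6 1 / 4 5 2 7 8 9 1 3 6 / 7 3 9 1 5 6 8 2 4 / 6 8 1 2 3 4 5 9 7 / 8 4 3 9 7 5 6 1 2 / 1 9 6 3 2 8 4 7 5 / 2 7 5 6 4 1 9 8 3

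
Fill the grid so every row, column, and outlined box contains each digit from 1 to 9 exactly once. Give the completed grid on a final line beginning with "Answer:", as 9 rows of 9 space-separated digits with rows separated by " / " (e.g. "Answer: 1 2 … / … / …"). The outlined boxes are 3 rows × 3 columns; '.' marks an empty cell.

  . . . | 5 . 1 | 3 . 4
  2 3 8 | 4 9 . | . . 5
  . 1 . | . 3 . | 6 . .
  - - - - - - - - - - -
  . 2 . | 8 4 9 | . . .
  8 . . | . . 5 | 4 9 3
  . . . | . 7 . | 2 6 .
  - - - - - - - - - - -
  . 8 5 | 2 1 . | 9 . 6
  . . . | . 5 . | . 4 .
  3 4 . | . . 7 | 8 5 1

Step 1. [r8c7∈{7}] r8c7's peers cover all but 7 ⇒ r8c7=7.
Step 2. [r9c5∈{6}] only 6 remains possible at r9c5, so r9c5=6.
Step 3. [r2c8∈{1,7}] in row 2, 7 fits only at r2c8, so r2c8=7.
Step 4. [r3c1∈{4,5,7,9}] in row 3, 5 fits only at r3c1. So r3c1=5.
Step 5. [r3c6∈{2,8}] r3c6 is the only open cell in col 6 admitting 2. So r3c6=2.
Step 6. [r6c6∈{3}] r6c6 is down to just 3, so r6c6=3.
Step 7. [r3c3∈{4,7,9}] row 3 places 4 nowhere but r3c3. So r3c3=4.
Step 8. [r4c3∈{1,3,6,7}] in row 4, 3 fits only at r4c3 ⇒ r4c3=3.
Step 9. [r4c1∈{1,6,7}] in row 4, 6 fits only at r4c1 ⇒ r4c1=6.
Step 10. [r6c4∈{1}] nothing but 1 survives at r6c4. So r6c4=1.
Step 11. [r6c3∈{9}] nothing but 9 survives at r6c3 ⇒ r6c3=9.
Step 12. [r5c3∈{1,7}] row 5 places 1 nowhere but r5c3 ⇒ r5c3=1.
Step 13. [r1c3∈{6,7}] col 3 places 7 nowhere but r1c3, so r1c3=7.
Step 14. [r3c8∈{8}] nothing but 8 survives at r3c8 ⇒ r3c8=8.
Step 15. [r1c1∈{9}] only 9 remains possible at r1c1 ⇒ r1c1=9.
Step 16. [r8c3∈{2,6}] in col 3, 6 fits only at r8c3, so r8c3=6.
Step 17. [r2c7∈{1}] only 1 remains possible at r2c7 ⇒ r2c7=1.
Step 18. [r8c4∈{3,9}] across row 8, 3 lands solely at r8c4, so r8c4=3.
Step 19. [r8c6∈{8}] r8c6 has the single candidate 8. So r8c6=8.
Step 20. [r1c8∈{2}] r1c8 is down to just 2. So r1c8=2.
Step 21. [r9c3∈{2}] r9c3 is down to just 2, so r9c3=2.
Step 22. [r7c8∈{3}] only 3 remains possible at r7c8. So r7c8=3.
Step 23. [r8c9∈{2}] only 2 remains possible at r8c9. So r8c9=2.
Step 24. [r1c5∈{8}] r1c5 is down to just 8, so r1c5=8.
Step 25. [r7c1∈{7}] nothing but 7 survives at r7c1, so r7c1=7.
Step 26. [r8c1∈{1}] r8c1 has the single candidate 1. So r8c1=1.
Step 27. [r6c1∈{4}] r6c1's peers cover all but 4. So r6c1=4.
Step 28. [r9c4∈{9}] r9c4 has the single candidate 9. So r9c4=9.
Step 29. [r4c8∈{1}] nothing but 1 survives at r4c8 ⇒ r4c8=1.
Step 30. [r3c9∈{9}] r3c9 has the single candidate 9. So r3c9=9.
Step 31. [r7c6∈{4}] only 4 remains possible at r7c6 ⇒ r7c6=4.
Step 32. [r4c9∈{7}] nothing but 7 survives at r4c9, so r4c9=7.
Step 33. [r1c2∈{6}] r1c2 has the single candidate 6, so r1c2=6.
Step 34. [r6c9∈{8}] r6c9's peers cover all but 8 ⇒ r6c9=8.
Step 35. [r5c4∈{6}] r5c4 is down to just 6. So r5c4=6.
Step 36. [r3c4∈{7}] r3c4 has the single candidate 7 ⇒ r3c4=7.
Step 37. [r8c2∈{9}] r8c2 has the single candidate 9, so r8c2=9.
Step 38. [r5c2∈{7}] only 7 remains possible at r5c2. So r5c2=7.
Step 39. [r5c5∈{2}] r5c5 is down to just 2 ⇒ r5c5=2.
Step 40. [r6c2∈{5}] nothing but 5 survives at r6c2. So r6c2=5.
Step 41. [r4c7∈{5}] r4c7's peers cover all but 5, so r4c7=5.
Step 42. [r2c6∈{6}] r2c6 has the single candidate 6 ⇒ r2c6=6.

Answer: 9 6 7 5 8 1 3 2 4 / 2 3 8 4 9 6 1 7 5 / 5 1 4 7 3 2 6 8 9 / 6 2 3 8 4 9 5 1 7 / 8 7 1 6 2 5 4 9 3 / 4 5 9 1 7 3 2 6 8 / 7 8 5 2 1 4 9 3 6 / 1 9 6 3 5 8 7 4 2 / 3 4 2 9 6 7 8 5 1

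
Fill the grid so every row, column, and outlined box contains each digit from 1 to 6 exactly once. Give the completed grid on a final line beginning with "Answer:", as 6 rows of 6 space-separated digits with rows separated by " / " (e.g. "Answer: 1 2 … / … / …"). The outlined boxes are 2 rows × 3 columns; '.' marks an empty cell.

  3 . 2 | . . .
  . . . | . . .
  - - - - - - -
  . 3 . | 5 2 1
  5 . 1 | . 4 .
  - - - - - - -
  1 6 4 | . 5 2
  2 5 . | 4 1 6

Step 1. [r4c4∈{3,6}] row 4 places 6 nowhere but r4c4. So r4c4=6.
Step 2. [r2c5∈{3,6}] across col 5, 3 lands solely at r2c5 ⇒ r2c5=3.
Step 3. [r1c4∈{1}] r1c4's peers cover all but 1 ⇒ r1c4=1.
Step 4. [r1c2∈{4}] r1c2 is down to just 4 ⇒ r1c2=4.
Step 5. [r2c3∈{5,6}] col 3 places 5 nowhere but r2c3 ⇒ r2c3=5.
Step 6. [r2c1∈{6}] nothing but 6 survives at r2c1, so r2c1=6.
Step 7. [r5c4∈{3}] nothing but 3 survives at r5c4 ⇒ r5c4=3.
Step 8. [r2c4∈{2}] nothing but 2 survives at r2c4. So r2c4=2.
Step 9. [r2c2∈{1}] r2c2's peers cover all but 1 ⇒ r2c2=1.
Step 10. [r2c6∈{4}] r2c6's peers cover all but 4, so r2c6=4.
Step 11. [r6c3∈{3}] only 3 remains possible at r6c3. So r6c3=3.
Step 12. [r3c3∈{6}] only 6 remains possible at r3c3 ⇒ r3c3=6.
Step 13. [r1c5∈{6}] nothing but 6 survives at r1c5 ⇒ r1c5=6.
Step 14. [r3c1∈{4}] only 4 remains possible at r3c1. So r3c1=4.
Step 15. [r4c2∈{2}] r4c2 is down to just 2 ⇒ r4c2=2.
Step 16. [r1c6∈{5}] r1c6 is down to just 5. So r1c6=5.
Step 17. [r4c6∈{3}] only 3 remains possible at r4c6 ⇒ r4c6=3.

Answer: 3 4 2 1 6 5 / 6 1 5 2 3 4 / 4 3 6 5 2 1 / 5 2 1 6 4 3 / 1 6 4 3 5 2 / 2 5 3 4 1 6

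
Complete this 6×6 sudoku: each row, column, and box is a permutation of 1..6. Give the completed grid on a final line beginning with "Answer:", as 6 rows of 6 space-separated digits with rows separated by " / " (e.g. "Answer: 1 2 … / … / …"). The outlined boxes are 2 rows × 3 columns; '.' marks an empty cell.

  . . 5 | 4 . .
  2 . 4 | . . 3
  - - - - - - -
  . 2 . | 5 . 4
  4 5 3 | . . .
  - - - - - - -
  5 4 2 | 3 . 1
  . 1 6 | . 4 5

Step 1. [r5c5∈{6}] nothing but 6 survives at r5c5, so r5c5=6.
Step 2. [r1c1∈{1,3,6}] across box 1, 1 lands solely at r1c1. So r1c1=1.
Step 3. [r2c2∈{6}] r2c2 is down to just 6 ⇒ r2c2=6.
Step 4. [r4c4∈{1,2,6}] col 4 places 6 nowhere but r4c4. So r4c4=6.
Step 5. [r4c5∈{1,2}] r4c5 is the only open cell in row 4 admitting 1, so r4c5=1.
Step 6. [r1c5∈{2}] only 2 remains possible at r1c5. So r1c5=2.
Step 7. [r6c1∈{3}] r6c1 has the single candidate 3, so r6c1=3.
Step 8. [r4c6∈{2}] only 2 remains possible at r4c6. So r4c6=2.
Step 9. [r1c6∈{6}] only 6 remains possible at r1c6. So r1c6=6.
Step 10. [r3c3∈{1}] r3c3's peers cover all but 1 ⇒ r3c3=1.
Step 11. [r6c4∈{2}] r6c4 has the single candidate 2, so r6c4=2.
Step 12. [r1c2∈{3}] only 3 remains possible at r1c2, so r1c2=3.
Step 13. [r2c4∈{1}] r2c4 is down to just 1, so r2c4=1.
Step 14. [r3c5∈{3}] r3c5 has the single candidate 3 ⇒ r3c5=3.
Step 15. [r2c5∈{5}] only 5 remains possible at r2c5 ⇒ r2c5=5.
Step 16. [r3c1∈{6}] r3c1 is down to just 6. So r3c1=6.

Answer: 1 3 5 4 2 6 / 2 6 4 1 5 3 / 6 2 1 5 3 4 / 4 5 3 6 1 2 / 5 4 2 3 6 1 / 3 1 6 2 4 5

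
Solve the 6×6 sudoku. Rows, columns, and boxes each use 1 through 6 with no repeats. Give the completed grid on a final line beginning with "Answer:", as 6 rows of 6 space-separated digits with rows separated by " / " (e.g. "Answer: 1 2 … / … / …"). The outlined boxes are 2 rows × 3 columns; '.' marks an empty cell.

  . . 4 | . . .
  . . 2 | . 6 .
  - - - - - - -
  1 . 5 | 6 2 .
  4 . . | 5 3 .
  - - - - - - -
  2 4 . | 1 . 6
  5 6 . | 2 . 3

Step 1. [r1c5∈{1,5}] in col 5, 1 fits only at r1c5, so r1c5=1.
Step 2. [r2c1∈{3}] only 3 remains possible at r2c1, so r2c1=3.
Step 3. [r1c2∈{5}] r1c2's peers cover all but 5, so r1c2=5.
Step 4. [r3c6∈{4}] only 4 remains possible at r3c6 ⇒ r3c6=4.
Step 5. [r5c3∈{3}] only 3 remains possible at r5c3 ⇒ r5c3=3.
Step 6. [r4c3∈{6}] nothing but 6 survives at r4c3 ⇒ r4c3=6.
Step 7. [r2c4∈{4}] nothing but 4 survives at r2c4. So r2c4=4.
Step 8. [r2c6∈{5}] r2c6's peers cover all but 5, so r2c6=5.
Step 9. [r3c2∈{3}] nothing but 3 survives at r3c2, so r3c2=3.
Step 10. [r4c2∈{2}] r4c2 is down to just 2, so r4c2=2.
Step 11. [r5c5∈{5}] r5c5's peers cover all but 5, so r5c5=5.
Step 12. [r6c5∈{4}] nothing but 4 survives at r6c5. So r6c5=4.
Step 13. [r1c4∈{3}] r1c4 has the single candidate 3. So r1c4=3.
Step 14. [r2c2∈{1}] nothing but 1 survives at r2c2 ⇒ r2c2=1.
Step 15. [r6c3∈{1}] r6c3's peers cover all but 1 ⇒ r6c3=1.
Step 16. [r1c6∈{2}] r1c6 is down to just 2 ⇒ r1c6=2.
Step 17. [r4c6∈{1}] r4c6's peers cover all but 1. So r4c6=1.
Step 18. [r1c1∈{6}] r1c1's peers cover all but 6, so r1c1=6.

Answer: 6 5 4 3 1 2 / 3 1 2 4 6 5 / 1 3 5 6 2 4 / 4 2 6 5 3 1 / 2 4 3 1 5 6 / 5 6 1 2 4 3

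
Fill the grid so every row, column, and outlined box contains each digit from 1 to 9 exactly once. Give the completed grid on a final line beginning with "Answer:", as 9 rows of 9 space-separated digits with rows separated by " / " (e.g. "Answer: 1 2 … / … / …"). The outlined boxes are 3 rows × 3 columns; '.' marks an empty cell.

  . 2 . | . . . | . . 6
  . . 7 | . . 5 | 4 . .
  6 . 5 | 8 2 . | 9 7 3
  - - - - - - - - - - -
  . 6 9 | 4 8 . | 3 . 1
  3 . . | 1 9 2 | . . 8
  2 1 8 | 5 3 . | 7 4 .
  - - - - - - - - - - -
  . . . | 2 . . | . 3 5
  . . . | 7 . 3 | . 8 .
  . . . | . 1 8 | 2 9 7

Step 1. [r3c2∈{4}] r3c2 is down to just 4. So r3c2=4.
Step 2. [r9c4∈{6}] r9c4 has the single candidate 6. So r9c4=6.
Step 3. [r7c5∈{4}] nothing but 4 survives at r7c5, so r7c5=4.
Step 4. [r1c6∈{1,4,7,9}] row 1 places 4 nowhere but r1c6, so r1c6=4.
Step 5. [r1c7∈{1,5,8}] col 7 places 8 nowhere but r1c7. So r1c7=8.
Step 6. [r5c7∈{5,6}] 5 has one home in col 7: r5c7, so r5c7=5.
Step 7. [r4c1∈{5,7}] r4c1 is the only open cell in row 4 admitting 5, so r4c1=5.
Step 8. [r7c1∈{1,7,8,9}] col 1 places 7 nowhere but r7c1 ⇒ r7c1=7.
Step 9. [r8c3∈{1,2,4,6}] row 8 places 2 nowhere but r8c3, so r8c3=2.
Step 10. [r2c1∈{1,8,9}] in col 1, 8 fits only at r2c1, so r2c1=8.
Step 11. [r2c8∈{1,2}] 1 has one home in row 2: r2c8. So r2c8=1.
Step 12. [r9c1∈{4}] nothing but 4 survives at r9c1, so r9c1=4.
Step 13. [r9c2∈{3,5}] across row 9, 5 lands solely at r9c2. So r9c2=5.
Step 14. [r2c2∈{3,9}] col 2 places 3 nowhere but r2c2, so r2c2=3.
Step 15. [r1c1∈{1,9}] r1c1 is the only open cell in box 1 admitting 9. So r1c1=9.
Step 16. [r8c7∈{1,6}] r8c7 is the only open cell in row 8 admitting 6. So r8c7=6.
Step 17. [r8c2∈{9}] r8c2 has the single candidate 9 ⇒ r8c2=9.
Step 18. [r1c3∈{1}] only 1 remains possible at r1c3 ⇒ r1c3=1.
Step 19. [r2c5∈{6}] nothing but 6 survives at r2c5 ⇒ r2c5=6.
Step 20. [r7c3∈{6}] r7c3's peers cover all but 6, so r7c3=6.
Step 21. [r9c3∈{3}] nothing but 3 survives at r9c3. So r9c3=3.
Step 22. [r5c8∈{6}] nothing but 6 survives at r5c8 ⇒ r5c8=6.
Step 23. [r7c7∈{1}] only 1 remains possible at r7c7. So r7c7=1.
Step 24. [r7c6∈{9}] r7c6 is down to just 9 ⇒ r7c6=9.
Step 25. [r6c6∈{6}] only 6 remains possible at r6c6, so r6c6=6.
Step 26. [r4c8∈{2}] r4c8 is down to just 2 ⇒ r4c8=2.
Step 27. [r5c2∈{7}] nothing but 7 survives at r5c2, so r5c2=7.
Step 28. [r7c2∈{8}] r7c2 is down to just 8, so r7c2=8.
Step 29. [r1c8∈{5}] r1c8 is down to just 5, so r1c8=5.
Step 30. [r2c4∈{9}] nothing but 9 survives at r2c4. So r2c4=9.
Step 31. [r8c9∈{4}] r8c9 has the single candidate 4 ⇒ r8c9=4.
Step 32. [r8c1∈{1}] r8c1 has the single candidate 1 ⇒ r8c1=1.
Step 33. [r4c6∈{7}] r4c6 is down to just 7 ⇒ r4c6=7.
Step 34. [r2c9∈{2}] r2c9's peers cover all but 2, so r2c9=2.
Step 35. [r6c9∈{9}] r6c9 has the single candidate 9. So r6c9=9.
Step 36. [r1c5∈{7}] r1c5's peers cover all but 7, so r1c5=7.
Step 37. [r8c5∈{5}] r8c5's peers cover all but 5. So r8c5=5.
Step 38. [r3c6∈{1}] r3c6 has the single candidate 1. So r3c6=1.
Step 39. [r1c4∈{3}] r1c4 is down to just 3, so r1c4=3.
Step 40. [r5c3∈{4}] r5c3 is down to just 4. So r5c3=4.

Answer: 9 2 1 3 7 4 8 5 6 / 8 3 7 9 6 5 4 1 2 / 6 4 5 8 2 1 9 7 3 / 5 6 9 4 8 7 3 2 1 / 3 7 4 1 9 2 5 6 8 / 2 1 8 5 3 6 7 4 9 / 7 8 6 2 4 9 1 3 5 / 1 9 2 7 5 3 6 8 4 / 4 5 3 6 1 8 2 9 7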